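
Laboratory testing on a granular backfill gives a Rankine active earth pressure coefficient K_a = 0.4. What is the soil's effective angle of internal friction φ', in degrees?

K_a = tan²(45° − φ/2) ⇒ 45° − φ/2 = arctan(√0.4) = 32.31°.
φ = 2(45° − 32.31°) = 25.38°.

25.4°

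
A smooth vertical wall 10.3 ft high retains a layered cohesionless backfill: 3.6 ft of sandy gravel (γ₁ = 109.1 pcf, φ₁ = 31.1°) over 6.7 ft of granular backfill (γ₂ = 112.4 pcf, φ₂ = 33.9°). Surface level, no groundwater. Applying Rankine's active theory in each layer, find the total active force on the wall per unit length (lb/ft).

1690 lb/ft

K_a1 = tan²(45°−31.1°/2) = 0.3188; K_a2 = tan²(45°−33.9°/2) = 0.2839.
Layer 1: σ at base = K_a1 γ₁ h₁ = 125.2 psf; P₁ = ½×125.2×3.6 = 225.4.
Layer 2: σ_v at top = γ₁h₁ = 392.8; σ_h top = K_a2×392.8 = 111.5; σ_h base = K_a2×(392.8+112.4×6.7) = 325.3.
P₂ = ½(111.5+325.3)×6.7 = 1463. Total P_a = 225.4+1463 = 1689 lb/ft.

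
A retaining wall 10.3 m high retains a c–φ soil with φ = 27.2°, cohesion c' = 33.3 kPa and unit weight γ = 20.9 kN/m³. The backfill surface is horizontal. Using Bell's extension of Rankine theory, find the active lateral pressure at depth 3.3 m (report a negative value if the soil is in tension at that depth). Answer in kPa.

-15.0 kPa

K_a = (1 − sin φ)/(1 + sin φ) = 0.3726.
σ_a = K_a γ z − 2c√K_a = 0.3726×20.9×3.3 − 2×33.3×0.6104 = -14.96 kPa.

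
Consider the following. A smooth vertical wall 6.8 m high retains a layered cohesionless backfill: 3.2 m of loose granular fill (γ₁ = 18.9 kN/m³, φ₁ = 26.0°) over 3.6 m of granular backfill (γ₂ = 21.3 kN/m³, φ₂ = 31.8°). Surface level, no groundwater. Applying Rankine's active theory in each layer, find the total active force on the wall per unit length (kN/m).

148 kN/m

K_a1 = tan²(45°−26.0°/2) = 0.3905; K_a2 = tan²(45°−31.8°/2) = 0.3098.
Layer 1: σ at base = K_a1 γ₁ h₁ = 23.62 kPa; P₁ = ½×23.62×3.2 = 37.78.
Layer 2: σ_v at top = γ₁h₁ = 60.48; σ_h top = K_a2×60.48 = 18.74; σ_h base = K_a2×(60.48+21.3×3.6) = 42.49.
P₂ = ½(18.74+42.49)×3.6 = 110.2. Total P_a = 37.78+110.2 = 148.0 kN/m.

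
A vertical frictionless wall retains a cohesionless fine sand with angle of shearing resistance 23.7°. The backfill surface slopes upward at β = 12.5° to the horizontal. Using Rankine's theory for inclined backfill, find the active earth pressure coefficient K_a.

K_a = cos β · (cos β − √(cos²β − cos²φ)) / (cos β + √(cos²β − cos²φ)).
cos β = 0.9763, cos φ = 0.9157, √(cos²β − cos²φ) = 0.3387.
K_a = 0.9763 × (0.9763 − 0.3387)/(0.9763 + 0.3387) = 0.4734.

0.473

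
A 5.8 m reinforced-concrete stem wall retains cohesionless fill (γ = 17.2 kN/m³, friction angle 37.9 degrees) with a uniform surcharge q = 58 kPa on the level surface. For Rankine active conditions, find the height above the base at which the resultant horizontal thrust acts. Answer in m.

K_a = 0.2389.
Triangular part P₁ = ½K_aγH² = 69.13 at H/3 = 1.933 m; rectangular part P₂ = K_a q H = 80.38 at H/2 = 2.900 m.
ȳ = (P₁·1.933 + P₂·2.900)/(P₁+P₂) = 2.453 m.

2.45 m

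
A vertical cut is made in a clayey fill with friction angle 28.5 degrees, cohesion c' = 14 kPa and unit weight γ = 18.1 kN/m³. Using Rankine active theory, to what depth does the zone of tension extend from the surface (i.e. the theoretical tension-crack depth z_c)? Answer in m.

2.60 m

K_a = tan²(45° − 28.5°/2) = 0.3540; √K_a = 0.5949.
The active pressure is zero where K_a γ z = 2c√K_a, so z_c = 2c/(γ√K_a) = 2×14/(18.1×0.5949) = 2.600 m.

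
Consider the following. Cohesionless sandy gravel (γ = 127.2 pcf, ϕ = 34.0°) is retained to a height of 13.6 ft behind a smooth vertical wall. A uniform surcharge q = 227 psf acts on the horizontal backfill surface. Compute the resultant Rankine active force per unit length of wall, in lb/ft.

4200 lb/ft

K_a = tan²(45° − φ/2) = 0.2827.
Soil triangle: ½ K_a γ H² = 0.5×0.2827×127.2×13.6² = 3326 lb/ft.
Surcharge rectangle: K_a q H = 0.2827×227×13.6 = 872.8 lb/ft.
Total = 3326 + 872.8 = 4199 lb/ft.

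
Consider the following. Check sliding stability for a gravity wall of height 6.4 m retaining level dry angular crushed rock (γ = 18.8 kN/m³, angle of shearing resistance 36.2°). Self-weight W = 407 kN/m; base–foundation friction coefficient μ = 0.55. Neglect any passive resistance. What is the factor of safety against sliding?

K_a = tan²(45° − 36.2°/2) = 0.2574.
P_a = ½K_aγH² = 0.5×0.2574×18.8×6.4² = 99.10 kN/m, acting at H/3 = 2.133 m above the base.
FS_sliding = μW / P_a = 0.55×407 / 99.10 = 2.259.

2.26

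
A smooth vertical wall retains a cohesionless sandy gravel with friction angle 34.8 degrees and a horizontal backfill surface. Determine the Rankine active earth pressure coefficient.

K_a = (1 − sin φ)/(1 + sin φ) = (1 − sin 34.8°)/(1 + sin 34.8°) = 0.2733.

0.273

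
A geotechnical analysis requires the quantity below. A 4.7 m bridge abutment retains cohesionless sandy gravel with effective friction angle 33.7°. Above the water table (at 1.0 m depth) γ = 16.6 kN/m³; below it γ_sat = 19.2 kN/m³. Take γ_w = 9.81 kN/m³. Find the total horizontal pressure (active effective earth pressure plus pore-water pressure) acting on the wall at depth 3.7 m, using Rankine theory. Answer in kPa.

38.5 kPa

K_a = (1 − sin φ)/(1 + sin φ) = 0.2863.
γ' = 19.2 − 9.81 = 9.390 kN/m³.
Effective vertical stress at 3.7 m: σ'_v = 16.6×1.0 + 9.390×2.70 = 41.95 kPa.
σ'_h = K_a σ'_v = 0.2863 × 41.95 = 12.01 kPa; u = γ_w × 2.70 = 26.49 kPa.
Total σ_h = 12.01 + 26.49 = 38.50 kPa.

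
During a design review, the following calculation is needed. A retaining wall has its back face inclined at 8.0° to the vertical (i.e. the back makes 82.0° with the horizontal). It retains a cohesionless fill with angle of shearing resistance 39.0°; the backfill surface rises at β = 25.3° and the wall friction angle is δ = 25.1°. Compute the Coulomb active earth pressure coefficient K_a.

K_a = sin²(α+φ) / [sin²α · sin(α−δ) · (1 + √{sin(φ+δ)sin(φ−β) / (sin(α−δ)sin(α+β))})²].
With α = 82.0°, φ = 39.0°, δ = 25.1°, β = 25.3°: K_a = 0.3891.

0.389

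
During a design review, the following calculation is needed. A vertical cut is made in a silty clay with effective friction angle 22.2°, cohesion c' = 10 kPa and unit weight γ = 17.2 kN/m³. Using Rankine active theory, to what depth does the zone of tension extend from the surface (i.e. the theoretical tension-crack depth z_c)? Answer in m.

K_a = tan²(45° − 22.2°/2) = 0.4515; √K_a = 0.6720.
The active pressure is zero where K_a γ z = 2c√K_a, so z_c = 2c/(γ√K_a) = 2×10/(17.2×0.6720) = 1.730 m.

1.73 m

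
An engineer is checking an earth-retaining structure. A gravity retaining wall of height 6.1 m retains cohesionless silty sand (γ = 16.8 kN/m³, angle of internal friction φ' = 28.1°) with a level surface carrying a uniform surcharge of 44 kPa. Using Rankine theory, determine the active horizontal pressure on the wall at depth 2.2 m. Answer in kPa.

K_a = (1 − sin φ)/(1 + sin φ) = 0.3596.
σ_v = γz + q = 16.8 × 2.2 + 44 = 80.96 kPa.
σ_h = K_a σ_v = 0.3596 × 80.96 = 29.11 kPa.

29.1 kPa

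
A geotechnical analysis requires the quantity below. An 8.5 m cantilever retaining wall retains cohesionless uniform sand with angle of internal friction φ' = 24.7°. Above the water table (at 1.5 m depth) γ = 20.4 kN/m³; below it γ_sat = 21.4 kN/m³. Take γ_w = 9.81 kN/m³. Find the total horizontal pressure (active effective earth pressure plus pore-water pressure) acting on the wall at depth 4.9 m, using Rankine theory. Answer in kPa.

62.1 kPa

K_a = (1 − sin φ)/(1 + sin φ) = 0.4106.
γ' = 21.4 − 9.81 = 11.59 kN/m³.
Effective vertical stress at 4.9 m: σ'_v = 20.4×1.5 + 11.59×3.40 = 70.01 kPa.
σ'_h = K_a σ'_v = 0.4106 × 70.01 = 28.74 kPa; u = γ_w × 3.40 = 33.35 kPa.
Total σ_h = 28.74 + 33.35 = 62.10 kPa.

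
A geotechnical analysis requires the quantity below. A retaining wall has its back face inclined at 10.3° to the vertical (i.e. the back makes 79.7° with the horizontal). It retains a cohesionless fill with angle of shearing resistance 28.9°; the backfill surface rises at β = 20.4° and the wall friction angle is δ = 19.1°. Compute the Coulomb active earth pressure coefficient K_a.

0.578

K_a = sin²(α+φ) / [sin²α · sin(α−δ) · (1 + √{sin(φ+δ)sin(φ−β) / (sin(α−δ)sin(α+β))})²].
With α = 79.7°, φ = 28.9°, δ = 19.1°, β = 20.4°: K_a = 0.5777.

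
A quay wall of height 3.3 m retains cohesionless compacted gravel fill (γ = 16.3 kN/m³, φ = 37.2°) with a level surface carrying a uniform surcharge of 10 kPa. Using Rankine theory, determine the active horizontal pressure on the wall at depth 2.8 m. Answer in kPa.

13.7 kPa

K_a = (1 − sin φ)/(1 + sin φ) = 0.2464.
σ_v = γz + q = 16.3 × 2.8 + 10 = 55.64 kPa.
σ_h = K_a σ_v = 0.2464 × 55.64 = 13.71 kPa.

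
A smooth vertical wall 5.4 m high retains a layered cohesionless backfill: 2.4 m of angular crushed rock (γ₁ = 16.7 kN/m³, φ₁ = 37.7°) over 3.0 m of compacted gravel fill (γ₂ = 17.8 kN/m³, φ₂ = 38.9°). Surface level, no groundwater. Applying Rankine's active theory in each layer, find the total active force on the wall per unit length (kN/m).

K_a1 = tan²(45°−37.7°/2) = 0.2411; K_a2 = tan²(45°−38.9°/2) = 0.2285.
Layer 1: σ at base = K_a1 γ₁ h₁ = 9.662 kPa; P₁ = ½×9.662×2.4 = 11.59.
Layer 2: σ_v at top = γ₁h₁ = 40.08; σ_h top = K_a2×40.08 = 9.159; σ_h base = K_a2×(40.08+17.8×3.0) = 21.36.
P₂ = ½(9.159+21.36)×3.0 = 45.78. Total P_a = 11.59+45.78 = 57.38 kN/m.

57.4 kN/m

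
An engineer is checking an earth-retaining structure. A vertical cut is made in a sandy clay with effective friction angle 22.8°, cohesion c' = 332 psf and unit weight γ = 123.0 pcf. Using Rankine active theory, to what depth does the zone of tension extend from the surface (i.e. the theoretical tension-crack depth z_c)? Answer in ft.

8.13 ft

K_a = tan²(45° − 22.8°/2) = 0.4414; √K_a = 0.6644.
The active pressure is zero where K_a γ z = 2c√K_a, so z_c = 2c/(γ√K_a) = 2×332/(123.0×0.6644) = 8.125 ft.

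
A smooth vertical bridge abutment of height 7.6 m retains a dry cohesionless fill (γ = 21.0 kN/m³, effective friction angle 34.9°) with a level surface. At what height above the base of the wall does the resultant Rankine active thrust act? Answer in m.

K_a = 0.2721.
The pressure distribution is triangular, so the resultant acts at H/3 above the base = 7.6/3 = 2.533 m.

2.53 m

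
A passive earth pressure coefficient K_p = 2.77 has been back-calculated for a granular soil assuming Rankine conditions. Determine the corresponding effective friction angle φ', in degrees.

K_p = (1+sin φ)/(1−sin φ) ⇒ sin φ = (K_p − 1)/(K_p + 1) = 0.4695.
φ = arcsin(0.4695) = 28.00°.

28.0°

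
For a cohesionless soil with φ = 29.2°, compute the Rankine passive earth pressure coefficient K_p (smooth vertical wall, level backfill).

K_p = (1 + sin φ)/(1 − sin φ) = tan²(45° + 29.2°/2) = 2.905.

2.91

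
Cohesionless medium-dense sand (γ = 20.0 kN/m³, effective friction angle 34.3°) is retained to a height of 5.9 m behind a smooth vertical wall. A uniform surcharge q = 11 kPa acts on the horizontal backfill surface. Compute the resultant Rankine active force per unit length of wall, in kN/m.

115 kN/m

K_a = tan²(45° − φ/2) = 0.2792.
Soil triangle: ½ K_a γ H² = 0.5×0.2792×20.0×5.9² = 97.18 kN/m.
Surcharge rectangle: K_a q H = 0.2792×11×5.9 = 18.12 kN/m.
Total = 97.18 + 18.12 = 115.3 kN/m.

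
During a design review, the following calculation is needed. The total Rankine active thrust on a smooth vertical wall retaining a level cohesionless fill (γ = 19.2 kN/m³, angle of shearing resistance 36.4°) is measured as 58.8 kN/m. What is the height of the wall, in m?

K_a = 0.2552. P_a = ½ K_a γ H² ⇒ H = √(2P_a/(K_a γ)).
H = √(2×58.8/(0.2552×19.2)) = 4.899 m.

4.90 m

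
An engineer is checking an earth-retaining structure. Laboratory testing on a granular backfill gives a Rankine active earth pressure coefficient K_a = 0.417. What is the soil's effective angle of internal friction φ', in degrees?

K_a = tan²(45° − φ/2) ⇒ 45° − φ/2 = arctan(√0.417) = 32.85°.
φ = 2(45° − 32.85°) = 24.29°.

24.3°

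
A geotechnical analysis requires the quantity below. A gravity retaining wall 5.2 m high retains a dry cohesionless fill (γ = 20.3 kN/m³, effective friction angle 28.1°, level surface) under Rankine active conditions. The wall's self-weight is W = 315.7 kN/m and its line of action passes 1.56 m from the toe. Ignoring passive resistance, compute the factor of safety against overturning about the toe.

K_a = tan²(45° − 28.1°/2) = 0.3596.
P_a = ½K_aγH² = 0.5×0.3596×20.3×5.2² = 98.70 kN/m, acting at H/3 = 1.733 m above the base.
Overturning moment M_o = P_a × H/3 = 98.70 × 1.733 = 171.1.
Resisting moment M_r = W × 1.56 = 315.7 × 1.56 = 492.5.
FS_overturning = M_r/M_o = 492.5/171.1 = 2.879.

2.88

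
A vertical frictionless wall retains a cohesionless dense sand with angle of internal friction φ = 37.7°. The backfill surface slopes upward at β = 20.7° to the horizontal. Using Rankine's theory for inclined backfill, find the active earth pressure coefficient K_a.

0.285

K_a = cos β · (cos β − √(cos²β − cos²φ)) / (cos β + √(cos²β − cos²φ)).
cos β = 0.9354, cos φ = 0.7912, √(cos²β − cos²φ) = 0.4990.
K_a = 0.9354 × (0.9354 − 0.4990)/(0.9354 + 0.4990) = 0.2846.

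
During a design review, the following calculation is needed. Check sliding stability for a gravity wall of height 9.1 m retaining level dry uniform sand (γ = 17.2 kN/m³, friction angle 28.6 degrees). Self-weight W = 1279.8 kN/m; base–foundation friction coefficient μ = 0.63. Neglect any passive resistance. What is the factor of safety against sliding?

K_a = tan²(45° − 28.6°/2) = 0.3525.
P_a = ½K_aγH² = 0.5×0.3525×17.2×9.1² = 251.1 kN/m, acting at H/3 = 3.033 m above the base.
FS_sliding = μW / P_a = 0.63×1279.8 / 251.1 = 3.211.

3.21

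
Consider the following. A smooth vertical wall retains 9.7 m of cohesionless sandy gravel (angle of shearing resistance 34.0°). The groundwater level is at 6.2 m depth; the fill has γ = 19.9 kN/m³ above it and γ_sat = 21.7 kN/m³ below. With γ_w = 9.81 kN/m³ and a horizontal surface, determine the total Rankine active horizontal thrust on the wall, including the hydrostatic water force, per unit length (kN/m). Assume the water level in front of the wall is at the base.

311 kN/m

K_a = tan²(45° − φ/2) = 0.2827.
γ' = 21.7 − 9.81 = 11.89 kN/m³. Depth below WT = 3.5 m.
σ'_h at WT = K_a γ d_w = 34.88 kPa; at base = 34.88 + K_a γ' × 3.5 = 46.65 kPa.
P₁ (0–6.2 m) = ½×34.88×6.2 = 108.1. P₂ (6.2–9.7 m) = ½(34.88+46.65)×3.5 = 142.7.
P_w = ½ γ_w h₂² = 0.5×9.81×3.5² = 60.09. Total = 108.1+142.7+60.09 = 310.9 kN/m.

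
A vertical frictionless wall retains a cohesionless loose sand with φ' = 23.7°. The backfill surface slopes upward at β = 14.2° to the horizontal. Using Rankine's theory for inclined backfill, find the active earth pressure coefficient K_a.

0.490

K_a = cos β · (cos β − √(cos²β − cos²φ)) / (cos β + √(cos²β − cos²φ)).
cos β = 0.9694, cos φ = 0.9157, √(cos²β − cos²φ) = 0.3184.
K_a = 0.9694 × (0.9694 − 0.3184)/(0.9694 + 0.3184) = 0.4901.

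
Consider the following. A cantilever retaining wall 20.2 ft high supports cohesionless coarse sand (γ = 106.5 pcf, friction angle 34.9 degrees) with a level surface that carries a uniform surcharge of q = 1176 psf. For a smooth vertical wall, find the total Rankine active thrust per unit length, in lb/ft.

K_a = tan²(45° − φ/2) = 0.2721.
Soil triangle: ½ K_a γ H² = 0.5×0.2721×106.5×20.2² = 5913 lb/ft.
Surcharge rectangle: K_a q H = 0.2721×1176×20.2 = 6465 lb/ft.
Total = 5913 + 6465 = 12380 lb/ft.

12400 lb/ft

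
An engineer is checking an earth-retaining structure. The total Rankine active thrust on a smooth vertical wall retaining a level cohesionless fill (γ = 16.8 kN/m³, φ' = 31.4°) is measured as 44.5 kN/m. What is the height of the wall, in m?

4.10 m

K_a = 0.3149. P_a = ½ K_a γ H² ⇒ H = √(2P_a/(K_a γ)).
H = √(2×44.5/(0.3149×16.8)) = 4.102 m.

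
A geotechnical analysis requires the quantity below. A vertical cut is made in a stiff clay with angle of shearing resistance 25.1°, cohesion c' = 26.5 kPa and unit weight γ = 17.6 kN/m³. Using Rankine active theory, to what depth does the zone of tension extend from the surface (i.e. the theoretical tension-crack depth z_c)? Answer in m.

4.74 m

K_a = tan²(45° − 25.1°/2) = 0.4043; √K_a = 0.6358.
The active pressure is zero where K_a γ z = 2c√K_a, so z_c = 2c/(γ√K_a) = 2×26.5/(17.6×0.6358) = 4.736 m.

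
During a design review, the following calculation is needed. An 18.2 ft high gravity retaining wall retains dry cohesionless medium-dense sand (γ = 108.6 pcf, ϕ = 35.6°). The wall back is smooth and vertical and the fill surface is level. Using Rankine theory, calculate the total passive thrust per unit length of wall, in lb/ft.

68100 lb/ft

K_p = tan²(45° + φ/2) = 3.786.
P_p = ½ K_p γ H² = 0.5 × 3.786 × 108.6 × 18.2² = 68100 lb/ft.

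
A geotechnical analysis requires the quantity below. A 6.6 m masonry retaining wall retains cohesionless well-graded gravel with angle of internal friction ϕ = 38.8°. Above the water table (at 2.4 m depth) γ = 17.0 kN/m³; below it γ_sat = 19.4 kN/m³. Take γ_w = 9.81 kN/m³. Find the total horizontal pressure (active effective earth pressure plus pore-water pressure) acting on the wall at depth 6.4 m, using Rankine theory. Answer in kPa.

K_a = (1 − sin φ)/(1 + sin φ) = 0.2296.
γ' = 19.4 − 9.81 = 9.590 kN/m³.
Effective vertical stress at 6.4 m: σ'_v = 17.0×2.4 + 9.590×4.00 = 79.16 kPa.
σ'_h = K_a σ'_v = 0.2296 × 79.16 = 18.17 kPa; u = γ_w × 4.00 = 39.24 kPa.
Total σ_h = 18.17 + 39.24 = 57.41 kPa.

57.4 kPa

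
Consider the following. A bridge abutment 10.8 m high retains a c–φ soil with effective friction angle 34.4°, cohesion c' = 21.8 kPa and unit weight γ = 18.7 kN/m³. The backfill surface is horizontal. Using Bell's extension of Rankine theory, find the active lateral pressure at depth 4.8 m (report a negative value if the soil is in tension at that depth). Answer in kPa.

K_a = (1 − sin φ)/(1 + sin φ) = 0.2780.
σ_a = K_a γ z − 2c√K_a = 0.2780×18.7×4.8 − 2×21.8×0.5272 = 1.964 kPa.

1.96 kPa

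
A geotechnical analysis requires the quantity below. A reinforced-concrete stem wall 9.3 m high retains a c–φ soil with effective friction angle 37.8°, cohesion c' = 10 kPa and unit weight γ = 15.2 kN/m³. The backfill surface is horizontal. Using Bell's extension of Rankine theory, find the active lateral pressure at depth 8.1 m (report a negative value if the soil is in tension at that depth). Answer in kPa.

K_a = (1 − sin φ)/(1 + sin φ) = 0.2400.
σ_a = K_a γ z − 2c√K_a = 0.2400×15.2×8.1 − 2×10×0.4899 = 19.75 kPa.

19.8 kPa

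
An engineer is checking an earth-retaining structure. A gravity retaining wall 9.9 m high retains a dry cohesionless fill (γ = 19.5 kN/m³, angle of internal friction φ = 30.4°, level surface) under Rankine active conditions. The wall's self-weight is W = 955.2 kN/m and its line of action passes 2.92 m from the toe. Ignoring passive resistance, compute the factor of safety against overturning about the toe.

K_a = tan²(45° − 30.4°/2) = 0.3280.
P_a = ½K_aγH² = 0.5×0.3280×19.5×9.9² = 313.4 kN/m, acting at H/3 = 3.300 m above the base.
Overturning moment M_o = P_a × H/3 = 313.4 × 3.300 = 1034.
Resisting moment M_r = W × 2.92 = 955.2 × 2.92 = 2789.
FS_overturning = M_r/M_o = 2789/1034 = 2.697.

2.70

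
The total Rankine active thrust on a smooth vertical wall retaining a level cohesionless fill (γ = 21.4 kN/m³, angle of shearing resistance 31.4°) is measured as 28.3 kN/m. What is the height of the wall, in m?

2.90 m

K_a = 0.3149. P_a = ½ K_a γ H² ⇒ H = √(2P_a/(K_a γ)).
H = √(2×28.3/(0.3149×21.4)) = 2.898 m.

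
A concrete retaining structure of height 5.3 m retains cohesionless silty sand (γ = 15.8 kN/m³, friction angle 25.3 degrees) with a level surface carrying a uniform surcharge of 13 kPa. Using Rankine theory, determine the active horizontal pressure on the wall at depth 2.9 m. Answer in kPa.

23.6 kPa

K_a = (1 − sin φ)/(1 + sin φ) = 0.4012.
σ_v = γz + q = 15.8 × 2.9 + 13 = 58.82 kPa.
σ_h = K_a σ_v = 0.4012 × 58.82 = 23.60 kPa.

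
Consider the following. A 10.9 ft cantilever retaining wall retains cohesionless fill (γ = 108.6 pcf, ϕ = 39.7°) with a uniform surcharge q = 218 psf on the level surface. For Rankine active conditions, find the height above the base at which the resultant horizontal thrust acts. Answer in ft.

4.12 ft

K_a = 0.2204.
Triangular part P₁ = ½K_aγH² = 1422 at H/3 = 3.633 ft; rectangular part P₂ = K_a q H = 523.8 at H/2 = 5.450 ft.
ȳ = (P₁·3.633 + P₂·5.450)/(P₁+P₂) = 4.122 ft.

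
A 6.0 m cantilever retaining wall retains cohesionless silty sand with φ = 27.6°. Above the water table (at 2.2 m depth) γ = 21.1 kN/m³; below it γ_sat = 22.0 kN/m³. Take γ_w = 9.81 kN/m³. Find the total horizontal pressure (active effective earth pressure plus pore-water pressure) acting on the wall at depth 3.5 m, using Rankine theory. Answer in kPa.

35.6 kPa

K_a = (1 − sin φ)/(1 + sin φ) = 0.3668.
γ' = 22.0 − 9.81 = 12.19 kN/m³.
Effective vertical stress at 3.5 m: σ'_v = 21.1×2.2 + 12.19×1.30 = 62.27 kPa.
σ'_h = K_a σ'_v = 0.3668 × 62.27 = 22.84 kPa; u = γ_w × 1.30 = 12.75 kPa.
Total σ_h = 22.84 + 12.75 = 35.59 kPa.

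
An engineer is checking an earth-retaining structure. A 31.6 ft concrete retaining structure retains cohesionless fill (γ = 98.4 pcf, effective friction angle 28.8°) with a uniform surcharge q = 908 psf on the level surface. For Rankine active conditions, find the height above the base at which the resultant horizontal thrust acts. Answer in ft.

K_a = 0.3498.
Triangular part P₁ = ½K_aγH² = 17180 at H/3 = 10.53 ft; rectangular part P₂ = K_a q H = 10040 at H/2 = 15.80 ft.
ȳ = (P₁·10.53 + P₂·15.80)/(P₁+P₂) = 12.48 ft.

12.5 ft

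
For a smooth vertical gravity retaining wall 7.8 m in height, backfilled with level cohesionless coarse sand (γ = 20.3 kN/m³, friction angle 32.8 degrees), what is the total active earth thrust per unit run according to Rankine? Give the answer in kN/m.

K_a = tan²(45° − φ/2) = 0.2973.
P_a = ½ K_a γ H² = 0.5 × 0.2973 × 20.3 × 7.8² = 183.6 kN/m.

184 kN/m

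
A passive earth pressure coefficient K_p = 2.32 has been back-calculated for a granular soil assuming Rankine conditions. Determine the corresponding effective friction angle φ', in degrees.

23.4°

K_p = (1+sin φ)/(1−sin φ) ⇒ sin φ = (K_p − 1)/(K_p + 1) = 0.3976.
φ = arcsin(0.3976) = 23.43°.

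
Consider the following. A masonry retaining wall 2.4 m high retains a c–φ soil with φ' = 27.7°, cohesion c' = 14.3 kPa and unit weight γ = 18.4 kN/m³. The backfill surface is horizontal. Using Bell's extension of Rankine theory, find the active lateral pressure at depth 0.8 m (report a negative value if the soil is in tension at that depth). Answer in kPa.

-11.9 kPa

K_a = (1 − sin φ)/(1 + sin φ) = 0.3653.
σ_a = K_a γ z − 2c√K_a = 0.3653×18.4×0.8 − 2×14.3×0.6044 = -11.91 kPa.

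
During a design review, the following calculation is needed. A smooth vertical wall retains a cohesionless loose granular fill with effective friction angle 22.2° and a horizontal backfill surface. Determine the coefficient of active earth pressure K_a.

0.452

K_a = (1 − sin φ)/(1 + sin φ) = (1 − sin 22.2°)/(1 + sin 22.2°) = 0.4515.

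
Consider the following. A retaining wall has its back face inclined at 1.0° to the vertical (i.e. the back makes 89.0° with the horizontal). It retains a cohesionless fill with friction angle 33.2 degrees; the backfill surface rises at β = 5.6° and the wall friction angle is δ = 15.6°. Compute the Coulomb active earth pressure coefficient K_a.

0.290

K_a = sin²(α+φ) / [sin²α · sin(α−δ) · (1 + √{sin(φ+δ)sin(φ−β) / (sin(α−δ)sin(α+β))})²].
With α = 89.0°, φ = 33.2°, δ = 15.6°, β = 5.6°: K_a = 0.2905.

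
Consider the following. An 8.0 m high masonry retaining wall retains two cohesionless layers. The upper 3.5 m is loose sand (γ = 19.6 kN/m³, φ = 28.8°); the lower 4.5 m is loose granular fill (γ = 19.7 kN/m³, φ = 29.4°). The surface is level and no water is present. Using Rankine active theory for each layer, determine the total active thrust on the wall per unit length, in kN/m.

216 kN/m

K_a1 = tan²(45°−28.8°/2) = 0.3498; K_a2 = tan²(45°−29.4°/2) = 0.3415.
Layer 1: σ at base = K_a1 γ₁ h₁ = 23.99 kPa; P₁ = ½×23.99×3.5 = 41.99.
Layer 2: σ_v at top = γ₁h₁ = 68.60; σ_h top = K_a2×68.60 = 23.42; σ_h base = K_a2×(68.60+19.7×4.5) = 53.70.
P₂ = ½(23.42+53.70)×4.5 = 173.5. Total P_a = 41.99+173.5 = 215.5 kN/m.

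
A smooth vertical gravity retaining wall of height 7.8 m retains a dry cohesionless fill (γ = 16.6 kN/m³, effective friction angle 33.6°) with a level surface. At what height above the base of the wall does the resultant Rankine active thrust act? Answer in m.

K_a = 0.2875.
The pressure distribution is triangular, so the resultant acts at H/3 above the base = 7.8/3 = 2.600 m.

2.60 m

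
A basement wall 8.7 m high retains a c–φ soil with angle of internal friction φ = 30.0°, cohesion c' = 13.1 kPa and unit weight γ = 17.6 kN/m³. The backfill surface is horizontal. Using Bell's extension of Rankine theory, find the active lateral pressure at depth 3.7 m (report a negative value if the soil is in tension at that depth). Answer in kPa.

6.58 kPa

K_a = (1 − sin φ)/(1 + sin φ) = 0.3333.
σ_a = K_a γ z − 2c√K_a = 0.3333×17.6×3.7 − 2×13.1×0.5774 = 6.580 kPa.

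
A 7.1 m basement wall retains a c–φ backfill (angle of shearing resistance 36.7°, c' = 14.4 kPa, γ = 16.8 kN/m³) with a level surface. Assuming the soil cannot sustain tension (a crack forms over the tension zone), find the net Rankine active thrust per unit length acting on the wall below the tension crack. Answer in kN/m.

K_a = 0.2519; √K_a = 0.5019.
Tension-crack depth z_c = 2c/(γ√K_a) = 2×14.4/(16.8×0.5019) = 3.416 m.
σ_a at base = K_a γ H − 2c√K_a = 0.2519×16.8×7.1 − 2×14.4×0.5019 = 15.59 kPa.
P_a = ½ × 15.59 × (H − z_c) = 0.5×15.59×3.684 = 28.71 kN/m.

28.7 kN/m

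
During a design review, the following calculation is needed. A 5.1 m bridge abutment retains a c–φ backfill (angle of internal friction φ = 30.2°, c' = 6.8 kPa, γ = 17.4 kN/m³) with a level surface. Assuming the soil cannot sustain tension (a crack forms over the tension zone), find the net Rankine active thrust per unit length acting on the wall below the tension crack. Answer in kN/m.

K_a = 0.3307; √K_a = 0.5750.
Tension-crack depth z_c = 2c/(γ√K_a) = 2×6.8/(17.4×0.5750) = 1.359 m.
σ_a at base = K_a γ H − 2c√K_a = 0.3307×17.4×5.1 − 2×6.8×0.5750 = 21.52 kPa.
P_a = ½ × 21.52 × (H − z_c) = 0.5×21.52×3.741 = 40.25 kN/m.

40.3 kN/m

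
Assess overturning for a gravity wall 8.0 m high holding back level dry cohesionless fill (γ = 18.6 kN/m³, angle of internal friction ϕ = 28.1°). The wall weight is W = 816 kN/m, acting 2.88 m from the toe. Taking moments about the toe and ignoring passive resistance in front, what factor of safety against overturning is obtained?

4.12

K_a = tan²(45° − 28.1°/2) = 0.3596.
P_a = ½K_aγH² = 0.5×0.3596×18.6×8.0² = 214.0 kN/m, acting at H/3 = 2.667 m above the base.
Overturning moment M_o = P_a × H/3 = 214.0 × 2.667 = 570.8.
Resisting moment M_r = W × 2.88 = 816 × 2.88 = 2350.
FS_overturning = M_r/M_o = 2350/570.8 = 4.117.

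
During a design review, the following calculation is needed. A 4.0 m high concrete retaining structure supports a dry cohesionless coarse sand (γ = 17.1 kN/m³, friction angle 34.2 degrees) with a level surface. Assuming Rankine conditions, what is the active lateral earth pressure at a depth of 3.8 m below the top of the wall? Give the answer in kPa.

18.2 kPa

K_a = (1 − sin φ)/(1 + sin φ) = 0.2803.
σ_h = K_a γ z = 0.2803 × 17.1 × 3.8 = 18.22 kPa.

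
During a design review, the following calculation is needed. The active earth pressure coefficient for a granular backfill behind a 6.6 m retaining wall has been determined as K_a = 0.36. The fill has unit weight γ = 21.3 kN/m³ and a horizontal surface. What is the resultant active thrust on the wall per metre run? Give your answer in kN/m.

P = ½ K_a γ H² = 0.5 × 0.36 × 21.3 × 6.6² = 167.0 kN/m.

167 kN/m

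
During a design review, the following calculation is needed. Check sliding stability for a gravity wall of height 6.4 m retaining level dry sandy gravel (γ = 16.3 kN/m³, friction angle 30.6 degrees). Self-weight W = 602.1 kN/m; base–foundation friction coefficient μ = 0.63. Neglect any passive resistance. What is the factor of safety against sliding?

3.49

K_a = tan²(45° − 30.6°/2) = 0.3253.
P_a = ½K_aγH² = 0.5×0.3253×16.3×6.4² = 108.6 kN/m, acting at H/3 = 2.133 m above the base.
FS_sliding = μW / P_a = 0.63×602.1 / 108.6 = 3.493.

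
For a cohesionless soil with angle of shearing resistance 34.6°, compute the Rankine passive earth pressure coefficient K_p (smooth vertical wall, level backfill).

3.63

K_p = (1 + sin φ)/(1 − sin φ) = tan²(45° + 34.6°/2) = 3.628.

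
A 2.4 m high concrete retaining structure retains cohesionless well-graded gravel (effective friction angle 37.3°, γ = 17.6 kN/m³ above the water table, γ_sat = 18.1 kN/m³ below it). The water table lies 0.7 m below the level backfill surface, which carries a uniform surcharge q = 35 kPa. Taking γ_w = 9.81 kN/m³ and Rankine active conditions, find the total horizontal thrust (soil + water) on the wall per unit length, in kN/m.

43.9 kN/m

K_a = tan²(45° − φ/2) = 0.2453.
γ' = 18.1 − 9.81 = 8.290 kN/m³. h₂ = H − d_w = 1.7 m.
σ'_h: at surface K_a·q = 8.587; at WT K_a(q+γd_w) = 11.61; at base K_a(q+γd_w+γ'h₂) = 15.07 kPa.
P₁ = ½(8.587+11.61)×0.7 = 7.069; P₂ = ½(11.61+15.07)×1.7 = 22.67; P_w = ½γ_w h₂² = 14.18.
Total = 7.069+22.67+14.18 = 43.92 kN/m.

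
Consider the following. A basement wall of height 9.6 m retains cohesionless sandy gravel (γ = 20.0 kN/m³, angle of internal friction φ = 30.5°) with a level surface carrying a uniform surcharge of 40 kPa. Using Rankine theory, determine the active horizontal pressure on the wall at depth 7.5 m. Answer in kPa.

62.1 kPa

K_a = (1 − sin φ)/(1 + sin φ) = 0.3267.
σ_v = γz + q = 20.0 × 7.5 + 40 = 190.0 kPa.
σ_h = K_a σ_v = 0.3267 × 190.0 = 62.07 kPa.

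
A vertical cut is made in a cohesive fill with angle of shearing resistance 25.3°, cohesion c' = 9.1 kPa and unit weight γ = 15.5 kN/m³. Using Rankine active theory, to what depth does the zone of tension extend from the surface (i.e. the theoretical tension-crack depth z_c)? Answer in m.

1.85 m

K_a = tan²(45° − 25.3°/2) = 0.4012; √K_a = 0.6334.
The active pressure is zero where K_a γ z = 2c√K_a, so z_c = 2c/(γ√K_a) = 2×9.1/(15.5×0.6334) = 1.854 m.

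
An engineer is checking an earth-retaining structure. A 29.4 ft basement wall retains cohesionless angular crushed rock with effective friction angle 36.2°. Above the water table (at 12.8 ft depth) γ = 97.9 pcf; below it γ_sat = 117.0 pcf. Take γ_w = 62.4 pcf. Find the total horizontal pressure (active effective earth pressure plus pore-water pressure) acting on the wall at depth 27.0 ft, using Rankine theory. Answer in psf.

K_a = (1 − sin φ)/(1 + sin φ) = 0.2574.
γ' = 117.0 − 62.4 = 54.60 pcf.
Effective vertical stress at 27.0 ft: σ'_v = 97.9×12.8 + 54.60×14.2 = 2028 psf.
σ'_h = K_a σ'_v = 0.2574 × 2028 = 522.1 psf; u = γ_w × 14.2 = 886.1 psf.
Total σ_h = 522.1 + 886.1 = 1408 psf.

1410 psf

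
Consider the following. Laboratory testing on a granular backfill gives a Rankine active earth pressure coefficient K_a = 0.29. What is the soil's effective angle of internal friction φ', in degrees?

K_a = tan²(45° − φ/2) ⇒ 45° − φ/2 = arctan(√0.29) = 28.30°.
φ = 2(45° − 28.30°) = 33.39°.

33.4°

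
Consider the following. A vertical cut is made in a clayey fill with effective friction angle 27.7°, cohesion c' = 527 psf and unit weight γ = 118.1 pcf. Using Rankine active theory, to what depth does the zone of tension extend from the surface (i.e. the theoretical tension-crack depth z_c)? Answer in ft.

K_a = tan²(45° − 27.7°/2) = 0.3653; √K_a = 0.6044.
The active pressure is zero where K_a γ z = 2c√K_a, so z_c = 2c/(γ√K_a) = 2×527/(118.1×0.6044) = 14.77 ft.

14.8 ft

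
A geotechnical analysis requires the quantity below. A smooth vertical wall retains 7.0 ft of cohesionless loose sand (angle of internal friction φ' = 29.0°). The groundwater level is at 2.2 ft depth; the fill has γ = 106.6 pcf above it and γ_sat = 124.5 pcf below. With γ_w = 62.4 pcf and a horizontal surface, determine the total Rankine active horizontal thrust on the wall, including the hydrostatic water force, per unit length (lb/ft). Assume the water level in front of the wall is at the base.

K_a = tan²(45° − φ/2) = 0.3470.
γ' = 124.5 − 62.4 = 62.10 pcf. Depth below WT = 4.8 ft.
σ'_h at WT = K_a γ d_w = 81.37 psf; at base = 81.37 + K_a γ' × 4.8 = 184.8 psf.
P₁ (0–2.2 ft) = ½×81.37×2.2 = 89.51. P₂ (2.2–7.0 ft) = ½(81.37+184.8)×4.8 = 638.8.
P_w = ½ γ_w h₂² = 0.5×62.4×4.8² = 718.8. Total = 89.51+638.8+718.8 = 1447 lb/ft.

1450 lb/ft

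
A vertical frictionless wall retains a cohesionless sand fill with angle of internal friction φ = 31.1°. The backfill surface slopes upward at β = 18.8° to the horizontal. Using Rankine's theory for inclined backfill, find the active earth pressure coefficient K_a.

0.381

K_a = cos β · (cos β − √(cos²β − cos²φ)) / (cos β + √(cos²β − cos²φ)).
cos β = 0.9466, cos φ = 0.8563, √(cos²β − cos²φ) = 0.4037.
K_a = 0.9466 × (0.9466 − 0.4037)/(0.9466 + 0.4037) = 0.3807.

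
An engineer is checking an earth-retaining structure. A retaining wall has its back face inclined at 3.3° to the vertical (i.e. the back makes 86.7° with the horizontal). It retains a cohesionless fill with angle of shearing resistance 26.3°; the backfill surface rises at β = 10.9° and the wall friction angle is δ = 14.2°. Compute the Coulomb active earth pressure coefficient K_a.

K_a = sin²(α+φ) / [sin²α · sin(α−δ) · (1 + √{sin(φ+δ)sin(φ−β) / (sin(α−δ)sin(α+β))})²].
With α = 86.7°, φ = 26.3°, δ = 14.2°, β = 10.9°: K_a = 0.4377.

0.438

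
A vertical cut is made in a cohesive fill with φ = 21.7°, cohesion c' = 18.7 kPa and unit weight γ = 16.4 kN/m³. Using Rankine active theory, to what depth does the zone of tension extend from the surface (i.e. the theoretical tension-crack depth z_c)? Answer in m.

K_a = tan²(45° − 21.7°/2) = 0.4601; √K_a = 0.6783.
The active pressure is zero where K_a γ z = 2c√K_a, so z_c = 2c/(γ√K_a) = 2×18.7/(16.4×0.6783) = 3.362 m.

3.36 m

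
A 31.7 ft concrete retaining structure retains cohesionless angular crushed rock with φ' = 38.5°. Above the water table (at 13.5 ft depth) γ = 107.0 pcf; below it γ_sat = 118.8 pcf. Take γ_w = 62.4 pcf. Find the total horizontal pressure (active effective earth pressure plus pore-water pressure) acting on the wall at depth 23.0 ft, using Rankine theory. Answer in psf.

K_a = (1 − sin φ)/(1 + sin φ) = 0.2327.
γ' = 118.8 − 62.4 = 56.40 pcf.
Effective vertical stress at 23.0 ft: σ'_v = 107.0×13.5 + 56.40×9.50 = 1980 psf.
σ'_h = K_a σ'_v = 0.2327 × 1980 = 460.7 psf; u = γ_w × 9.50 = 592.8 psf.
Total σ_h = 460.7 + 592.8 = 1054 psf.

1050 psf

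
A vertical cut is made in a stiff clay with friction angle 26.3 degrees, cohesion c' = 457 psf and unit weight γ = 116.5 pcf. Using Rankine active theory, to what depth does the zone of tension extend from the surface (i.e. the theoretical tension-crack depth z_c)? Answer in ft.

K_a = tan²(45° − 26.3°/2) = 0.3859; √K_a = 0.6212.
The active pressure is zero where K_a γ z = 2c√K_a, so z_c = 2c/(γ√K_a) = 2×457/(116.5×0.6212) = 12.63 ft.

12.6 ft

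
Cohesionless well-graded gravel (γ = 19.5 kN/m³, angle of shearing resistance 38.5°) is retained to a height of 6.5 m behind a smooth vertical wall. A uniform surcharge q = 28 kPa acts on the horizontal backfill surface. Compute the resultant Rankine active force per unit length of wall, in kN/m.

K_a = tan²(45° − φ/2) = 0.2327.
Soil triangle: ½ K_a γ H² = 0.5×0.2327×19.5×6.5² = 95.84 kN/m.
Surcharge rectangle: K_a q H = 0.2327×28×6.5 = 42.34 kN/m.
Total = 95.84 + 42.34 = 138.2 kN/m.

138 kN/m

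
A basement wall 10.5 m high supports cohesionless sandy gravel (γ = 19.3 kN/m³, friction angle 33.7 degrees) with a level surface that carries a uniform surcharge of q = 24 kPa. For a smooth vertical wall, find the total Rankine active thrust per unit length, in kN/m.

K_a = tan²(45° − φ/2) = 0.2863.
Soil triangle: ½ K_a γ H² = 0.5×0.2863×19.3×10.5² = 304.6 kN/m.
Surcharge rectangle: K_a q H = 0.2863×24×10.5 = 72.15 kN/m.
Total = 304.6 + 72.15 = 376.7 kN/m.

377 kN/m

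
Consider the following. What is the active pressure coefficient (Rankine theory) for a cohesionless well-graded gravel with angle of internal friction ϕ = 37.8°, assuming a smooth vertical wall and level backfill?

K_a = (1 − sin φ)/(1 + sin φ) = (1 − sin 37.8°)/(1 + sin 37.8°) = 0.2400.

0.240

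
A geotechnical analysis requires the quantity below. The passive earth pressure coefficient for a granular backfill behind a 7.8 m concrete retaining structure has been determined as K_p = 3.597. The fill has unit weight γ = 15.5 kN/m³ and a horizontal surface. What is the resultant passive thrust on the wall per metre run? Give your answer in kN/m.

1700 kN/m

P = ½ K_p γ H² = 0.5 × 3.597 × 15.5 × 7.8² = 1696 kN/m.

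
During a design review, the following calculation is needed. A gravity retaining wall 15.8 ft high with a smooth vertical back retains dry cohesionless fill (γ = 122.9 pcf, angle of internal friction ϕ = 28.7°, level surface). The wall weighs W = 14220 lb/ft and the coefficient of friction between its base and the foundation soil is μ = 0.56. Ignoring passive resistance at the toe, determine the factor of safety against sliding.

K_a = tan²(45° − 28.7°/2) = 0.3511.
P_a = ½K_aγH² = 0.5×0.3511×122.9×15.8² = 5387 lb/ft, acting at H/3 = 5.267 ft above the base.
FS_sliding = μW / P_a = 0.56×14220 / 5387 = 1.478.

1.48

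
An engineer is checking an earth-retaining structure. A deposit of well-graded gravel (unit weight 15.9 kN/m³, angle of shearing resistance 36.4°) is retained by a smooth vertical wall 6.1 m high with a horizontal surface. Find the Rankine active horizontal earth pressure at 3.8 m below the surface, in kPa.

15.4 kPa

K_a = (1 − sin φ)/(1 + sin φ) = 0.2552.
σ_h = K_a γ z = 0.2552 × 15.9 × 3.8 = 15.42 kPa.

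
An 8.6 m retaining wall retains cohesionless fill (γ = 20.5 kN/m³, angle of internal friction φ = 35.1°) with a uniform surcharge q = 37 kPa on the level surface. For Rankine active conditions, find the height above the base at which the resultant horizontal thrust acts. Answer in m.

K_a = 0.2698.
Triangular part P₁ = ½K_aγH² = 204.6 at H/3 = 2.867 m; rectangular part P₂ = K_a q H = 85.86 at H/2 = 4.300 m.
ȳ = (P₁·2.867 + P₂·4.300)/(P₁+P₂) = 3.290 m.

3.29 m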